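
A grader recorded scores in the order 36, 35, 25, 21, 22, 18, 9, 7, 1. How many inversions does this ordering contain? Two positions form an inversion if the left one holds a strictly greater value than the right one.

35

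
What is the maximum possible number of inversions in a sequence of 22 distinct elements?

The maximum occurs when the array is in strictly decreasing order: every one of the C(22, 2) pairs is inverted.
C(22, 2) = 22·21/2 = 231

231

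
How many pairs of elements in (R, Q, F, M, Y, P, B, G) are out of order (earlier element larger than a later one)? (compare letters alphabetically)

Sweep left to right; for each value list the smaller values that follow it:
R → Q, F, M, P, B, G → 6
Q → F, M, P, B, G → 5
F → B → 1
M → B, G → 2
Y → P, B, G → 3
P → B, G → 2
B → none → 0
G → none → 0
Sum: 6 + 5 + 1 + 2 + 3 + 2 + 0 + 0 = 19

There are 19 inversions.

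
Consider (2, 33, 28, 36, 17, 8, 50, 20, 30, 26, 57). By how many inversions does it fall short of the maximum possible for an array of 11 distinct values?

Maximum inversions for 11 distinct elements is C(11, 2) = 11·10/2 = 55.
Current inversions — for each element, count later smaller elements:
2: 0
33: 6
28: 4
36: 5
17: 1
8: 0
50: 3
20: 0
30: 1
26: 0
57: 0
Current total: 0 + 6 + 4 + 5 + 1 + 0 + 3 + 0 + 1 + 0 + 0 = 20
Shortfall: 55 − 20 = 35

35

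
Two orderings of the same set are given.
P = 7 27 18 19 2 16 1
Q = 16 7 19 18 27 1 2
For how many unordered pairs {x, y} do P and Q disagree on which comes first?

9

Assign each item its position (1..7) in the first ordering, then rewrite the second ordering as that position sequence:
positions: 7→1, 27→2, 18→3, 19→4, 2→5, 16→6, 1→7
second ordering as positions: [6, 1, 4, 3, 2, 7, 5]
Discordant pairs = inversions in this position sequence.
6: 1, 4, 3, 2, 5 → 5
1: 0
4: 3, 2 → 2
3: 2 → 1
2: 0
7: 5 → 1
5: 0
Total: 5 + 0 + 2 + 1 + 0 + 1 + 0 = 9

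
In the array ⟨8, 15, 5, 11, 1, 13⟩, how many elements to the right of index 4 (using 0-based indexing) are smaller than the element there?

The element at index 4 is 1.
Elements after it: 13
None of them are smaller than 1.

0 such elements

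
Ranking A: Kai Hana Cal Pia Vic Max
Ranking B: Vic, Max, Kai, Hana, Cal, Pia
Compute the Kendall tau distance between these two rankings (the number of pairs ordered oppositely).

8 discordant pairs

Assign each item its position (1..6) in the first ordering, then rewrite the second ordering as that position sequence:
positions: Kai→1, Hana→2, Cal→3, Pia→4, Vic→5, Max→6
second ordering as positions: [5, 6, 1, 2, 3, 4]
Discordant pairs = inversions in this position sequence.
5: 1, 2, 3, 4 → 4
6: 1, 2, 3, 4 → 4
1: 0
2: 0
3: 0
4: 0
Total: 4 + 4 + 0 + 0 + 0 + 0 = 8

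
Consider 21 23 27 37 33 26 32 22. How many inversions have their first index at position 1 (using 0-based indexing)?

The element at index 1 is 23.
Elements after it: 27, 37, 33, 26, 32, 22
Those smaller than 23: 22

1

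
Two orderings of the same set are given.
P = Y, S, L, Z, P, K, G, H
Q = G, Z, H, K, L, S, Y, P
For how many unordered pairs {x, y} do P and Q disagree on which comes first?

21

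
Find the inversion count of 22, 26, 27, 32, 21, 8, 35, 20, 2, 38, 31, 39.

Element-by-element contributions:
22: 4
26: 4
27: 4
32: 5
21: 3
8: 1
35: 3
20: 1
2: 0
38: 1
31: 0
39: 0
Sum: 4 + 4 + 4 + 5 + 3 + 1 + 3 + 1 + 0 + 1 + 0 + 0 = 26

26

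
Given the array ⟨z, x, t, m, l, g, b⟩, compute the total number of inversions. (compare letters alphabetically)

21

Count, for each position, how many later elements it exceeds:
z → x, t, m, l, g, b → 6
x → t, m, l, g, b → 5
t → m, l, g, b → 4
m → l, g, b → 3
l → g, b → 2
g → b → 1
b → none → 0
Sum: 6 + 5 + 4 + 3 + 2 + 1 + 0 = 21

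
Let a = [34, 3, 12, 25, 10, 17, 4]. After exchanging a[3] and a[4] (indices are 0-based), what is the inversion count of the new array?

Positions 3 and 4 hold 25 and 10; after swapping, the array is [34, 3, 12, 10, 25, 17, 4].
For each element, count later entries that are smaller:
34: 6
3: 0
12: 2
10: 1
25: 2
17: 1
4: 0
Sum: 6 + 0 + 2 + 1 + 2 + 1 + 0 = 12

12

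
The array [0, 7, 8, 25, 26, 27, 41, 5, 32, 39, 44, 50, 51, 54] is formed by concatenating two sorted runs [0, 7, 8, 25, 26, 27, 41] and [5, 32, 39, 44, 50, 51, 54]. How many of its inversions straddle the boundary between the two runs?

8 split inversions

Count, for every r in R, how many entries of L exceed r:
r = 5: 7, 8, 25, 26, 27, 41 → 6
r = 32: 41 → 1
r = 39: 41 → 1
r = 44: none → 0
r = 50: none → 0
r = 51: none → 0
r = 54: none → 0
Cross-inversions: 6 + 1 + 1 + 0 + 0 + 0 + 0 = 8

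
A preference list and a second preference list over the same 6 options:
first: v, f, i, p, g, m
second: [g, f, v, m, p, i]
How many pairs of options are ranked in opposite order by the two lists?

Assign each item its position (1..6) in the first ordering, then rewrite the second ordering as that position sequence:
positions: v→1, f→2, i→3, p→4, g→5, m→6
second ordering as positions: [5, 2, 1, 6, 4, 3]
Discordant pairs = inversions in this position sequence.
5: 2, 1, 4, 3 → 4
2: 1 → 1
1: 0
6: 4, 3 → 2
4: 3 → 1
3: 0
Total: 4 + 1 + 0 + 2 + 1 + 0 = 8

8 pairs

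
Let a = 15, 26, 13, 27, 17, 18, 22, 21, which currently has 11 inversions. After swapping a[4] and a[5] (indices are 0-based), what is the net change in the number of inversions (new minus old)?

Positions 4 and 5 hold 17 and 18; after swapping, the array is [15, 26, 13, 27, 18, 17, 22, 21].
For each element, count later entries that are smaller:
15 → 13 → 1
26 → 13, 18, 17, 22, 21 → 5
13 → none → 0
27 → 18, 17, 22, 21 → 4
18 → 17 → 1
17 → none → 0
22 → 21 → 1
21 → none → 0
Sum: 1 + 5 + 0 + 4 + 1 + 0 + 1 + 0 = 12
Change: 12 − 11 = +1

+1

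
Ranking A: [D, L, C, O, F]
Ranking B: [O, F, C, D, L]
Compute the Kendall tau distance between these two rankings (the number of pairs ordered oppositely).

8 discordant pairs

Assign each item its position (1..5) in the first ordering, then rewrite the second ordering as that position sequence:
positions: D→1, L→2, C→3, O→4, F→5
second ordering as positions: [4, 5, 3, 1, 2]
Discordant pairs = inversions in this position sequence.
4: 3, 1, 2 → 3
5: 3, 1, 2 → 3
3: 1, 2 → 2
1: 0
2: 0
Total: 3 + 3 + 2 + 0 + 0 = 8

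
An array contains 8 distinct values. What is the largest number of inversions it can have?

There are 28 inversions.

A reversed (strictly descending) arrangement makes every pair an inversion, giving C(8, 2) inversions.
C(8, 2) = 8·7/2 = 28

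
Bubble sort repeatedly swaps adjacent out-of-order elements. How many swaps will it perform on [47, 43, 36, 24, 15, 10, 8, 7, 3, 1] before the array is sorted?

There are 45 swaps.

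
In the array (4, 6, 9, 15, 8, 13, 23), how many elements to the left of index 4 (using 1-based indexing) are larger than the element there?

0 such elements

The element at index 4 is 15.
Elements before it: 4, 6, 9
None of them are larger than 15.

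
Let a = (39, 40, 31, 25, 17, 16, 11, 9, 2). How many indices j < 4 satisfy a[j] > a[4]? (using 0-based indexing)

The element at index 4 is 17.
Elements before it: 39, 40, 31, 25
Those larger than 17: 39, 40, 31, 25

4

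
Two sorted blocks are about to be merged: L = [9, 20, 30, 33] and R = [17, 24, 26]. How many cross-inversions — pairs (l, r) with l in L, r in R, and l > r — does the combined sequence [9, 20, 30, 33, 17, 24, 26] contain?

7

Count, for every r in R, how many entries of L exceed r:
r = 17: 20, 30, 33 → 3
r = 24: 30, 33 → 2
r = 26: 30, 33 → 2
Cross-inversions: 3 + 2 + 2 = 7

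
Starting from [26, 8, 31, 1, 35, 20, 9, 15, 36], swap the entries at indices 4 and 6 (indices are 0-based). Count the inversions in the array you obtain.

12 inversions

Positions 4 and 6 hold 35 and 9; after swapping, the array is [26, 8, 31, 1, 9, 20, 35, 15, 36].
Sweep left to right; for each value list the smaller values that follow it:
26 → 8, 1, 9, 20, 15 → 5
8 → 1 → 1
31 → 1, 9, 20, 15 → 4
1 → none → 0
9 → none → 0
20 → 15 → 1
35 → 15 → 1
15 → none → 0
36 → none → 0
Sum: 5 + 1 + 4 + 0 + 0 + 1 + 1 + 0 + 0 = 12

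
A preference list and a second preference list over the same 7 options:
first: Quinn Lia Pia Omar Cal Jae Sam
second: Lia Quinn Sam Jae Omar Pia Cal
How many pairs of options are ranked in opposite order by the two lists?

9 pairs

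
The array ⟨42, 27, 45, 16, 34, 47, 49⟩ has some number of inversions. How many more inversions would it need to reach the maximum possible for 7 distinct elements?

Maximum inversions for 7 distinct elements is C(7, 2) = 7·6/2 = 21.
Current inversions — for each element, count later smaller elements:
42: 3
27: 1
45: 2
16: 0
34: 0
47: 0
49: 0
Current total: 3 + 1 + 2 + 0 + 0 + 0 + 0 = 6
Shortfall: 21 − 6 = 15

15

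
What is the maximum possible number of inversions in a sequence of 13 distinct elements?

78 inversions

A reversed (strictly descending) arrangement makes every pair an inversion, giving C(13, 2) inversions.
C(13, 2) = 13·12/2 = 78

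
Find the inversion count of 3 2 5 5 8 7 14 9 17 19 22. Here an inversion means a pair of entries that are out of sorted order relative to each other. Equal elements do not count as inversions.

There are 3 out-of-order pairs.

Sweep left to right; for each value list the smaller values that follow it:
3 → 2 → 1
2 → none → 0
5 → none → 0
5 → none → 0
8 → 7 → 1
7 → none → 0
14 → 9 → 1
9 → none → 0
17 → none → 0
19 → none → 0
22 → none → 0
Sum: 1 + 0 + 0 + 0 + 1 + 0 + 1 + 0 + 0 + 0 + 0 = 3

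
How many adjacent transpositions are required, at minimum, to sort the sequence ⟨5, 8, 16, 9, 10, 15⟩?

3 adjacent swaps

The minimum number of adjacent swaps to sort an array equals its inversion count, since every such swap removes exactly one inversion.
Count inversions — for each element, later elements that are smaller:
5: none → 0
8: none → 0
16: 9, 10, 15 → 3
9: none → 0
10: none → 0
15: none → 0
Total inversions: 0 + 0 + 3 + 0 + 0 + 0 = 3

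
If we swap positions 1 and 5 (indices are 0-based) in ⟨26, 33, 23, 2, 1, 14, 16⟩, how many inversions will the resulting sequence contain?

Positions 1 and 5 hold 33 and 14; after swapping, the array is [26, 14, 23, 2, 1, 33, 16].
Count, for each position, how many later elements it exceeds:
26 → 14, 23, 2, 1, 16 → 5
14 → 2, 1 → 2
23 → 2, 1, 16 → 3
2 → 1 → 1
1 → none → 0
33 → 16 → 1
16 → none → 0
Sum: 5 + 2 + 3 + 1 + 0 + 1 + 0 = 12

12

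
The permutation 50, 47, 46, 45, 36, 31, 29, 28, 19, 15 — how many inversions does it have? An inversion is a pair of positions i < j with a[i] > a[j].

Inversions: 45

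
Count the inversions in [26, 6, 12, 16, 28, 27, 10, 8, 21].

Element-by-element contributions:
26: 6
6: 0
12: 2
16: 2
28: 4
27: 3
10: 1
8: 0
21: 0
Sum: 6 + 0 + 2 + 2 + 4 + 3 + 1 + 0 + 0 = 18

Inversions: 18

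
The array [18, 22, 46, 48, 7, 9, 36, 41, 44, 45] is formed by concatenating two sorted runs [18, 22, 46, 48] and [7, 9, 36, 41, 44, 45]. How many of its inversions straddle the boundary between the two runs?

Split inversions: 16

For each element r of the right run, count left-run elements greater than r:
r = 7: 18, 22, 46, 48 → 4
r = 9: 18, 22, 46, 48 → 4
r = 36: 46, 48 → 2
r = 41: 46, 48 → 2
r = 44: 46, 48 → 2
r = 45: 46, 48 → 2
Cross-inversions: 4 + 4 + 2 + 2 + 2 + 2 = 16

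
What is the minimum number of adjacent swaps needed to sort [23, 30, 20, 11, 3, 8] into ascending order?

Minimum adjacent swaps = number of inversions (each swap of adjacent out-of-order elements removes one inversion and no swap can remove more).
Count inversions — for each element, later elements that are smaller:
23: 20, 11, 3, 8 → 4
30: 20, 11, 3, 8 → 4
20: 11, 3, 8 → 3
11: 3, 8 → 2
3: none → 0
8: none → 0
Total inversions: 4 + 4 + 3 + 2 + 0 + 0 = 13

There are 13 swaps.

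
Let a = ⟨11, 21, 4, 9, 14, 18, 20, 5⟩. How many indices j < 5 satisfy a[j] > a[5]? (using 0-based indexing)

1 such element

The element at index 5 is 18.
Elements before it: 11, 21, 4, 9, 14
Those larger than 18: 21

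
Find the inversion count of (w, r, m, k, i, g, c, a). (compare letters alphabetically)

28

Element-by-element contributions:
w: 7
r: 6
m: 5
k: 4
i: 3
g: 2
c: 1
a: 0
Sum: 7 + 6 + 5 + 4 + 3 + 2 + 1 + 0 = 28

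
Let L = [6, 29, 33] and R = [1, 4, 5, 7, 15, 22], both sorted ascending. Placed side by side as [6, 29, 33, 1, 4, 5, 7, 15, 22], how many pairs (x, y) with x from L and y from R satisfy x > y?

Count, for every r in R, how many entries of L exceed r:
r = 1: 6, 29, 33 → 3
r = 4: 6, 29, 33 → 3
r = 5: 6, 29, 33 → 3
r = 7: 29, 33 → 2
r = 15: 29, 33 → 2
r = 22: 29, 33 → 2
Cross-inversions: 3 + 3 + 3 + 2 + 2 + 2 = 15

15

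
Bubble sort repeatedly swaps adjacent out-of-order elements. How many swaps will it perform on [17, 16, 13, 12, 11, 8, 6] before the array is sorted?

Each adjacent swap fixes exactly one inversion, so the minimum swap count equals the number of inversions.
Count inversions — for each element, later elements that are smaller:
17: 16, 13, 12, 11, 8, 6 → 6
16: 13, 12, 11, 8, 6 → 5
13: 12, 11, 8, 6 → 4
12: 11, 8, 6 → 3
11: 8, 6 → 2
8: 6 → 1
6: none → 0
Total inversions: 6 + 5 + 4 + 3 + 2 + 1 + 0 = 21

21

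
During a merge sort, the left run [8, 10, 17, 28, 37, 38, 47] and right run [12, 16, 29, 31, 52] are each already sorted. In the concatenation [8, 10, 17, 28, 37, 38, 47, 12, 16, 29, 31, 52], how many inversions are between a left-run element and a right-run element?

Count, for every r in R, how many entries of L exceed r:
r = 12: 17, 28, 37, 38, 47 → 5
r = 16: 17, 28, 37, 38, 47 → 5
r = 29: 37, 38, 47 → 3
r = 31: 37, 38, 47 → 3
r = 52: none → 0
Cross-inversions: 5 + 5 + 3 + 3 + 0 = 16

16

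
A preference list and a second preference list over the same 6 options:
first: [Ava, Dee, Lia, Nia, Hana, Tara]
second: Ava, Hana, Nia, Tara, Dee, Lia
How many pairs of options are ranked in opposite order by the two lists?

There are 7 pairs.

Assign each item its position (1..6) in the first ordering, then rewrite the second ordering as that position sequence:
positions: Ava→1, Dee→2, Lia→3, Nia→4, Hana→5, Tara→6
second ordering as positions: [1, 5, 4, 6, 2, 3]
Discordant pairs = inversions in this position sequence.
1: 0
5: 4, 2, 3 → 3
4: 2, 3 → 2
6: 2, 3 → 2
2: 0
3: 0
Total: 0 + 3 + 2 + 2 + 0 + 0 = 7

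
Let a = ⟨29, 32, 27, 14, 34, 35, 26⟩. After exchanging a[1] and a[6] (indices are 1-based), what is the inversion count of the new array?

Inversions: 15

Positions 1 and 6 hold 29 and 35; after swapping, the array is [35, 32, 27, 14, 34, 29, 26].
Element-by-element contributions:
35: 6
32: 4
27: 2
14: 0
34: 2
29: 1
26: 0
Sum: 6 + 4 + 2 + 0 + 2 + 1 + 0 = 15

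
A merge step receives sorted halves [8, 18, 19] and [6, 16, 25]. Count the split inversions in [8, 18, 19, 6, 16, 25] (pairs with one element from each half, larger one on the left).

For each element r of the right run, count left-run elements greater than r:
r = 6: 8, 18, 19 → 3
r = 16: 18, 19 → 2
r = 25: none → 0
Cross-inversions: 3 + 2 + 0 = 5

5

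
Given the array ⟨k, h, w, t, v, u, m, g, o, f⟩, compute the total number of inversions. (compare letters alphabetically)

Element-by-element contributions:
k → h, g, f → 3
h → g, f → 2
w → t, v, u, m, g, o, f → 7
t → m, g, o, f → 4
v → u, m, g, o, f → 5
u → m, g, o, f → 4
m → g, f → 2
g → f → 1
o → f → 1
f → none → 0
Sum: 3 + 2 + 7 + 4 + 5 + 4 + 2 + 1 + 1 + 0 = 29

There are 29 inversions.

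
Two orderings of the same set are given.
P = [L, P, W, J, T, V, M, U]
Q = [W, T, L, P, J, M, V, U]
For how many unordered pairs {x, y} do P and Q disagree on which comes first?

There are 6 disagreeing pairs.

Assign each item its position (1..8) in the first ordering, then rewrite the second ordering as that position sequence:
positions: L→1, P→2, W→3, J→4, T→5, V→6, M→7, U→8
second ordering as positions: [3, 5, 1, 2, 4, 7, 6, 8]
Discordant pairs = inversions in this position sequence.
3: 1, 2 → 2
5: 1, 2, 4 → 3
1: 0
2: 0
4: 0
7: 6 → 1
6: 0
8: 0
Total: 2 + 3 + 0 + 0 + 0 + 1 + 0 + 0 = 6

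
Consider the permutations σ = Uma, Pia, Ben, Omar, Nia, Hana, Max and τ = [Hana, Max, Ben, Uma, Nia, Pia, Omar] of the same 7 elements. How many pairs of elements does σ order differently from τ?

14 discordant pairs

Assign each item its position (1..7) in the first ordering, then rewrite the second ordering as that position sequence:
positions: Uma→1, Pia→2, Ben→3, Omar→4, Nia→5, Hana→6, Max→7
second ordering as positions: [6, 7, 3, 1, 5, 2, 4]
Discordant pairs = inversions in this position sequence.
6: 3, 1, 5, 2, 4 → 5
7: 3, 1, 5, 2, 4 → 5
3: 1, 2 → 2
1: 0
5: 2, 4 → 2
2: 0
4: 0
Total: 5 + 5 + 2 + 0 + 2 + 0 + 0 = 14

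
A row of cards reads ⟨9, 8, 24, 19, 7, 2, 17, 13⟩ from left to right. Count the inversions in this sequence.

Element-by-element contributions:
9: 3
8: 2
24: 5
19: 4
7: 1
2: 0
17: 1
13: 0
Sum: 3 + 2 + 5 + 4 + 1 + 0 + 1 + 0 = 16

16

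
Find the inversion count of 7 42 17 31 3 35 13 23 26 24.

21 out-of-order pairs

Element-by-element contributions:
7 → 3 → 1
42 → 17, 31, 3, 35, 13, 23, 26, 24 → 8
17 → 3, 13 → 2
31 → 3, 13, 23, 26, 24 → 5
3 → none → 0
35 → 13, 23, 26, 24 → 4
13 → none → 0
23 → none → 0
26 → 24 → 1
24 → none → 0
Sum: 1 + 8 + 2 + 5 + 0 + 4 + 0 + 0 + 1 + 0 = 21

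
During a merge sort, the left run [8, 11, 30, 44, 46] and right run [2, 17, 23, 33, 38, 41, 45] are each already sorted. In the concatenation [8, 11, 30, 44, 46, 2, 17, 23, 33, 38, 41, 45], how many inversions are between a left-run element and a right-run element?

18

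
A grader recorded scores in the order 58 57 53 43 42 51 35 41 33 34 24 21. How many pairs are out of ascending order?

62

Element-by-element contributions:
58: 11
57: 10
53: 9
43: 7
42: 6
51: 6
35: 4
41: 4
33: 2
34: 2
24: 1
21: 0
Sum: 11 + 10 + 9 + 7 + 6 + 6 + 4 + 4 + 2 + 2 + 1 + 0 = 62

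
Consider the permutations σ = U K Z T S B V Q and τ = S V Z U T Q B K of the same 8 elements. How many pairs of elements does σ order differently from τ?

Assign each item its position (1..8) in the first ordering, then rewrite the second ordering as that position sequence:
positions: U→1, K→2, Z→3, T→4, S→5, B→6, V→7, Q→8
second ordering as positions: [5, 7, 3, 1, 4, 8, 6, 2]
Discordant pairs = inversions in this position sequence.
5: 3, 1, 4, 2 → 4
7: 3, 1, 4, 6, 2 → 5
3: 1, 2 → 2
1: 0
4: 2 → 1
8: 6, 2 → 2
6: 2 → 1
2: 0
Total: 4 + 5 + 2 + 0 + 1 + 2 + 1 + 0 = 15

15 discordant pairs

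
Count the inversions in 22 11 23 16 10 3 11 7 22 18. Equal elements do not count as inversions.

25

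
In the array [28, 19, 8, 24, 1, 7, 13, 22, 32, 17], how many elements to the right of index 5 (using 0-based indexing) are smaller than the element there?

The element at index 5 is 7.
Elements after it: 13, 22, 32, 17
None of them are smaller than 7.

0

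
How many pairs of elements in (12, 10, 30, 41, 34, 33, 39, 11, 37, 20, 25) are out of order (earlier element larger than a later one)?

There are 25 out-of-order pairs.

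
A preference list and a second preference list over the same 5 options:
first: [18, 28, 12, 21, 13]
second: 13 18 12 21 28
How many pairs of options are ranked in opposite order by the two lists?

Assign each item its position (1..5) in the first ordering, then rewrite the second ordering as that position sequence:
positions: 18→1, 28→2, 12→3, 21→4, 13→5
second ordering as positions: [5, 1, 3, 4, 2]
Discordant pairs = inversions in this position sequence.
5: 1, 3, 4, 2 → 4
1: 0
3: 2 → 1
4: 2 → 1
2: 0
Total: 4 + 0 + 1 + 1 + 0 = 6

6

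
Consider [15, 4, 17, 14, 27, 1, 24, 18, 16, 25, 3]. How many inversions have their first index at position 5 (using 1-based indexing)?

6 such elements

The element at index 5 is 27.
Elements after it: 1, 24, 18, 16, 25, 3
Those smaller than 27: 1, 24, 18, 16, 25, 3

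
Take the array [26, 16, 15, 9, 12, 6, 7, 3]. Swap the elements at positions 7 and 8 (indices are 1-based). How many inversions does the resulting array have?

25

Positions 7 and 8 hold 7 and 3; after swapping, the array is [26, 16, 15, 9, 12, 6, 3, 7].
Sweep left to right; for each value list the smaller values that follow it:
26: 7
16: 6
15: 5
9: 3
12: 3
6: 1
3: 0
7: 0
Sum: 7 + 6 + 5 + 3 + 3 + 1 + 0 + 0 = 25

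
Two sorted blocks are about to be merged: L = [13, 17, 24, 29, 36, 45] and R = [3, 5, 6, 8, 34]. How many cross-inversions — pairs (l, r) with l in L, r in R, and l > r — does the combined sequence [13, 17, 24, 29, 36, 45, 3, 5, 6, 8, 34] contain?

For each element r of the right run, count left-run elements greater than r:
r = 3: 13, 17, 24, 29, 36, 45 → 6
r = 5: 13, 17, 24, 29, 36, 45 → 6
r = 6: 13, 17, 24, 29, 36, 45 → 6
r = 8: 13, 17, 24, 29, 36, 45 → 6
r = 34: 36, 45 → 2
Cross-inversions: 6 + 6 + 6 + 6 + 2 = 26

26 split inversions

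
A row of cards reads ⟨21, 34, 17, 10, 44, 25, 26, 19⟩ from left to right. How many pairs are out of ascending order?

Sweep left to right; for each value list the smaller values that follow it:
21: 3
34: 5
17: 1
10: 0
44: 3
25: 1
26: 1
19: 0
Sum: 3 + 5 + 1 + 0 + 3 + 1 + 1 + 0 = 14

14 inversions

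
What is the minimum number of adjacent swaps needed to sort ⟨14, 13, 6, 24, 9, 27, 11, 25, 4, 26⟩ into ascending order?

20

Each adjacent swap fixes exactly one inversion, so the minimum swap count equals the number of inversions.
Count inversions — for each element, later elements that are smaller:
14: 13, 6, 9, 11, 4 → 5
13: 6, 9, 11, 4 → 4
6: 4 → 1
24: 9, 11, 4 → 3
9: 4 → 1
27: 11, 25, 4, 26 → 4
11: 4 → 1
25: 4 → 1
4: none → 0
26: none → 0
Total inversions: 5 + 4 + 1 + 3 + 1 + 4 + 1 + 1 + 0 + 0 = 20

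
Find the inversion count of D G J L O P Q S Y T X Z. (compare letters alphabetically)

Sweep left to right; for each value list the smaller values that follow it:
D: 0
G: 0
J: 0
L: 0
O: 0
P: 0
Q: 0
S: 0
Y: 2
T: 0
X: 0
Z: 0
Sum: 0 + 0 + 0 + 0 + 0 + 0 + 0 + 0 + 2 + 0 + 0 + 0 = 2

2 out-of-order pairs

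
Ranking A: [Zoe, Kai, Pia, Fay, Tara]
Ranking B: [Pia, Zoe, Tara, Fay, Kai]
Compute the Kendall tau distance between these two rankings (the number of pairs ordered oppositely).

5

Assign each item its position (1..5) in the first ordering, then rewrite the second ordering as that position sequence:
positions: Zoe→1, Kai→2, Pia→3, Fay→4, Tara→5
second ordering as positions: [3, 1, 5, 4, 2]
Discordant pairs = inversions in this position sequence.
3: 1, 2 → 2
1: 0
5: 4, 2 → 2
4: 2 → 1
2: 0
Total: 2 + 0 + 2 + 1 + 0 = 5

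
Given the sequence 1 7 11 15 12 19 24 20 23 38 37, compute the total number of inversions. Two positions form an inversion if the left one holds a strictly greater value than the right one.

Count, for each position, how many later elements it exceeds:
1 → none → 0
7 → none → 0
11 → none → 0
15 → 12 → 1
12 → none → 0
19 → none → 0
24 → 20, 23 → 2
20 → none → 0
23 → none → 0
38 → 37 → 1
37 → none → 0
Sum: 0 + 0 + 0 + 1 + 0 + 0 + 2 + 0 + 0 + 1 + 0 = 4

4 out-of-order pairs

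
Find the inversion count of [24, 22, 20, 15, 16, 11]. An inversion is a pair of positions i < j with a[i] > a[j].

Count, for each position, how many later elements it exceeds:
24 → 22, 20, 15, 16, 11 → 5
22 → 20, 15, 16, 11 → 4
20 → 15, 16, 11 → 3
15 → 11 → 1
16 → 11 → 1
11 → none → 0
Sum: 5 + 4 + 3 + 1 + 1 + 0 = 14

There are 14 inversions.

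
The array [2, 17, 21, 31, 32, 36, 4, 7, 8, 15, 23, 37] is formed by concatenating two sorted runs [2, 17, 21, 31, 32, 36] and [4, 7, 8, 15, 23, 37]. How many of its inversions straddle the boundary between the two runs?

Count, for every r in R, how many entries of L exceed r:
r = 4: 17, 21, 31, 32, 36 → 5
r = 7: 17, 21, 31, 32, 36 → 5
r = 8: 17, 21, 31, 32, 36 → 5
r = 15: 17, 21, 31, 32, 36 → 5
r = 23: 31, 32, 36 → 3
r = 37: none → 0
Cross-inversions: 5 + 5 + 5 + 5 + 3 + 0 = 23

23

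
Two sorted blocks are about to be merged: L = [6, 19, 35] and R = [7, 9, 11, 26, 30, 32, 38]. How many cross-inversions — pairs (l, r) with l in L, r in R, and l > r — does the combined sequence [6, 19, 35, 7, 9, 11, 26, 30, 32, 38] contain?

For each element r of the right run, count left-run elements greater than r:
r = 7: 19, 35 → 2
r = 9: 19, 35 → 2
r = 11: 19, 35 → 2
r = 26: 35 → 1
r = 30: 35 → 1
r = 32: 35 → 1
r = 38: none → 0
Cross-inversions: 2 + 2 + 2 + 1 + 1 + 1 + 0 = 9

9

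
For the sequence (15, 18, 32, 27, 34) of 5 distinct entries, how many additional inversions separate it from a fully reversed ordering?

9

Maximum inversions for 5 distinct elements is C(5, 2) = 5·4/2 = 10.
Current inversions — for each element, count later smaller elements:
15: 0
18: 0
32: 1
27: 0
34: 0
Current total: 0 + 0 + 1 + 0 + 0 = 1
Shortfall: 10 − 1 = 9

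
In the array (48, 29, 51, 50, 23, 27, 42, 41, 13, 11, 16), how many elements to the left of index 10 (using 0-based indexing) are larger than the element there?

The element at index 10 is 16.
Elements before it: 48, 29, 51, 50, 23, 27, 42, 41, 13, 11
Those larger than 16: 48, 29, 51, 50, 23, 27, 42, 41

8 such elements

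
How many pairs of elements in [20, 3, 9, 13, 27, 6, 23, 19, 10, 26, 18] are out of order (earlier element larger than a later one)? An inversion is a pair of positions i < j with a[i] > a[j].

Sweep left to right; for each value list the smaller values that follow it:
20: 7
3: 0
9: 1
13: 2
27: 6
6: 0
23: 3
19: 2
10: 0
26: 1
18: 0
Sum: 7 + 0 + 1 + 2 + 6 + 0 + 3 + 2 + 0 + 1 + 0 = 22

22 out-of-order pairs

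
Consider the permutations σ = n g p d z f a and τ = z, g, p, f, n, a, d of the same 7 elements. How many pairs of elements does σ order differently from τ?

9 discordant pairs

Assign each item its position (1..7) in the first ordering, then rewrite the second ordering as that position sequence:
positions: n→1, g→2, p→3, d→4, z→5, f→6, a→7
second ordering as positions: [5, 2, 3, 6, 1, 7, 4]
Discordant pairs = inversions in this position sequence.
5: 2, 3, 1, 4 → 4
2: 1 → 1
3: 1 → 1
6: 1, 4 → 2
1: 0
7: 4 → 1
4: 0
Total: 4 + 1 + 1 + 2 + 0 + 1 + 0 = 9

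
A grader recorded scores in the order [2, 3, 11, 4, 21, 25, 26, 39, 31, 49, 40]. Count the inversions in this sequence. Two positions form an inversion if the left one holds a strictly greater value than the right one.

3 out-of-order pairs

Count, for each position, how many later elements it exceeds:
2: 0
3: 0
11: 1
4: 0
21: 0
25: 0
26: 0
39: 1
31: 0
49: 1
40: 0
Sum: 0 + 0 + 1 + 0 + 0 + 0 + 0 + 1 + 0 + 1 + 0 = 3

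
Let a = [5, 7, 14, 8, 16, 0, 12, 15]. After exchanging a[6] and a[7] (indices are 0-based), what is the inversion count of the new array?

Positions 6 and 7 hold 12 and 15; after swapping, the array is [5, 7, 14, 8, 16, 0, 15, 12].
Element-by-element contributions:
5: 1
7: 1
14: 3
8: 1
16: 3
0: 0
15: 1
12: 0
Sum: 1 + 1 + 3 + 1 + 3 + 0 + 1 + 0 = 10

10 inversions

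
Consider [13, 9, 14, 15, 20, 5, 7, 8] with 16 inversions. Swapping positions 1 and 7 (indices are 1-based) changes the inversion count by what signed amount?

-3

Positions 1 and 7 hold 13 and 7; after swapping, the array is [7, 9, 14, 15, 20, 5, 13, 8].
For each element, count later entries that are smaller:
7 → 5 → 1
9 → 5, 8 → 2
14 → 5, 13, 8 → 3
15 → 5, 13, 8 → 3
20 → 5, 13, 8 → 3
5 → none → 0
13 → 8 → 1
8 → none → 0
Sum: 1 + 2 + 3 + 3 + 3 + 0 + 1 + 0 = 13
Change: 13 − 16 = -3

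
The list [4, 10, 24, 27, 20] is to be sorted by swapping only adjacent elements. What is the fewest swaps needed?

Each adjacent swap fixes exactly one inversion, so the minimum swap count equals the number of inversions.
Count inversions — for each element, later elements that are smaller:
4: none → 0
10: none → 0
24: 20 → 1
27: 20 → 1
20: none → 0
Total inversions: 0 + 0 + 1 + 1 + 0 = 2

2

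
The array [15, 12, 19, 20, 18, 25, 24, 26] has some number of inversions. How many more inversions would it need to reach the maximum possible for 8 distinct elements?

24

Maximum inversions for 8 distinct elements is C(8, 2) = 8·7/2 = 28.
Current inversions — for each element, count later smaller elements:
15: 1
12: 0
19: 1
20: 1
18: 0
25: 1
24: 0
26: 0
Current total: 1 + 0 + 1 + 1 + 0 + 1 + 0 + 0 = 4
Shortfall: 28 − 4 = 24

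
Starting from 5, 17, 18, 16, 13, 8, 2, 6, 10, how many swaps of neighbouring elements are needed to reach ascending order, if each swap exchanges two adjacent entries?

Each adjacent swap fixes exactly one inversion, so the minimum swap count equals the number of inversions.
Count inversions — for each element, later elements that are smaller:
5: 2 → 1
17: 16, 13, 8, 2, 6, 10 → 6
18: 16, 13, 8, 2, 6, 10 → 6
16: 13, 8, 2, 6, 10 → 5
13: 8, 2, 6, 10 → 4
8: 2, 6 → 2
2: none → 0
6: none → 0
10: none → 0
Total inversions: 1 + 6 + 6 + 5 + 4 + 2 + 0 + 0 + 0 = 24

24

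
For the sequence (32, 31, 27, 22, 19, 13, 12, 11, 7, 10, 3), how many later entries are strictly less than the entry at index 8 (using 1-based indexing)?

3

The element at index 8 is 11.
Elements after it: 7, 10, 3
Those smaller than 11: 7, 10, 3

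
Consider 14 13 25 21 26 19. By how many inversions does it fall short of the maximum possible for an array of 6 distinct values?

10 inversions short

Maximum inversions for 6 distinct elements is C(6, 2) = 6·5/2 = 15.
Current inversions — for each element, count later smaller elements:
14: 1
13: 0
25: 2
21: 1
26: 1
19: 0
Current total: 1 + 0 + 2 + 1 + 1 + 0 = 5
Shortfall: 15 − 5 = 10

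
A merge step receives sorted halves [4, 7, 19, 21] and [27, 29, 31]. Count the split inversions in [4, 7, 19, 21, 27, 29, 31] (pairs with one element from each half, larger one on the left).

Count, for every r in R, how many entries of L exceed r:
r = 27: none → 0
r = 29: none → 0
r = 31: none → 0
Cross-inversions: 0 + 0 + 0 = 0

There are 0 split inversions.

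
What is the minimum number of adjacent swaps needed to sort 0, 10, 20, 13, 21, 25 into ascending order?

Minimum adjacent swaps = number of inversions (each swap of adjacent out-of-order elements removes one inversion and no swap can remove more).
Count inversions — for each element, later elements that are smaller:
0: none → 0
10: none → 0
20: 13 → 1
13: none → 0
21: none → 0
25: none → 0
Total inversions: 0 + 0 + 1 + 0 + 0 + 0 = 1

Adjacent swaps: 1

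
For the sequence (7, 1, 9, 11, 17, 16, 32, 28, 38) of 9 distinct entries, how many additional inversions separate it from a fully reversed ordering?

33

Maximum inversions for 9 distinct elements is C(9, 2) = 9·8/2 = 36.
Current inversions — for each element, count later smaller elements:
7: 1
1: 0
9: 0
11: 0
17: 1
16: 0
32: 1
28: 0
38: 0
Current total: 1 + 0 + 0 + 0 + 1 + 0 + 1 + 0 + 0 = 3
Shortfall: 36 − 3 = 33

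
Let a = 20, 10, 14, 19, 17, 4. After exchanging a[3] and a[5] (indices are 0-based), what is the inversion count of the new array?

Positions 3 and 5 hold 19 and 4; after swapping, the array is [20, 10, 14, 4, 17, 19].
Count, for each position, how many later elements it exceeds:
20 → 10, 14, 4, 17, 19 → 5
10 → 4 → 1
14 → 4 → 1
4 → none → 0
17 → none → 0
19 → none → 0
Sum: 5 + 1 + 1 + 0 + 0 + 0 = 7

7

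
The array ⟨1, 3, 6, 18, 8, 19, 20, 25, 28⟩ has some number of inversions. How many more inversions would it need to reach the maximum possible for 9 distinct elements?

Maximum inversions for 9 distinct elements is C(9, 2) = 9·8/2 = 36.
Current inversions — for each element, count later smaller elements:
1: 0
3: 0
6: 0
18: 1
8: 0
19: 0
20: 0
25: 0
28: 0
Current total: 0 + 0 + 0 + 1 + 0 + 0 + 0 + 0 + 0 = 1
Shortfall: 36 − 1 = 35

35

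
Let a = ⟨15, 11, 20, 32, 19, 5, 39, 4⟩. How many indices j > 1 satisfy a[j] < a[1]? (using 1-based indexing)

3 such elements

The element at index 1 is 15.
Elements after it: 11, 20, 32, 19, 5, 39, 4
Those smaller than 15: 11, 5, 4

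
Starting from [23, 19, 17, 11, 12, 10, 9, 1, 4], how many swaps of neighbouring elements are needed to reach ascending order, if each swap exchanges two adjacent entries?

Each adjacent swap fixes exactly one inversion, so the minimum swap count equals the number of inversions.
Count inversions — for each element, later elements that are smaller:
23: 19, 17, 11, 12, 10, 9, 1, 4 → 8
19: 17, 11, 12, 10, 9, 1, 4 → 7
17: 11, 12, 10, 9, 1, 4 → 6
11: 10, 9, 1, 4 → 4
12: 10, 9, 1, 4 → 4
10: 9, 1, 4 → 3
9: 1, 4 → 2
1: none → 0
4: none → 0
Total inversions: 8 + 7 + 6 + 4 + 4 + 3 + 2 + 0 + 0 = 34

34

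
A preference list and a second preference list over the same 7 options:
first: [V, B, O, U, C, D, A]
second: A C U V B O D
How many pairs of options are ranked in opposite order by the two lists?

Assign each item its position (1..7) in the first ordering, then rewrite the second ordering as that position sequence:
positions: V→1, B→2, O→3, U→4, C→5, D→6, A→7
second ordering as positions: [7, 5, 4, 1, 2, 3, 6]
Discordant pairs = inversions in this position sequence.
7: 5, 4, 1, 2, 3, 6 → 6
5: 4, 1, 2, 3 → 4
4: 1, 2, 3 → 3
1: 0
2: 0
3: 0
6: 0
Total: 6 + 4 + 3 + 0 + 0 + 0 + 0 = 13

13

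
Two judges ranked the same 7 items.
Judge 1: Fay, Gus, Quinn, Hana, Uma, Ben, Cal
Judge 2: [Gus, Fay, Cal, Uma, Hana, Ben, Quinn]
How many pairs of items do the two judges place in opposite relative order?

9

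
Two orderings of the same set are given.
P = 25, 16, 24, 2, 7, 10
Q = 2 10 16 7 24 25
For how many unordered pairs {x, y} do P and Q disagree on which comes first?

Assign each item its position (1..6) in the first ordering, then rewrite the second ordering as that position sequence:
positions: 25→1, 16→2, 24→3, 2→4, 7→5, 10→6
second ordering as positions: [4, 6, 2, 5, 3, 1]
Discordant pairs = inversions in this position sequence.
4: 2, 3, 1 → 3
6: 2, 5, 3, 1 → 4
2: 1 → 1
5: 3, 1 → 2
3: 1 → 1
1: 0
Total: 3 + 4 + 1 + 2 + 1 + 0 = 11

11 disagreeing pairs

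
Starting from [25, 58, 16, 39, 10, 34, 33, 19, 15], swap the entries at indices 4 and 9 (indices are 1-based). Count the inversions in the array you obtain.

Positions 4 and 9 hold 39 and 15; after swapping, the array is [25, 58, 16, 15, 10, 34, 33, 19, 39].
Sweep left to right; for each value list the smaller values that follow it:
25 → 16, 15, 10, 19 → 4
58 → 16, 15, 10, 34, 33, 19, 39 → 7
16 → 15, 10 → 2
15 → 10 → 1
10 → none → 0
34 → 33, 19 → 2
33 → 19 → 1
19 → none → 0
39 → none → 0
Sum: 4 + 7 + 2 + 1 + 0 + 2 + 1 + 0 + 0 = 17

17 inversions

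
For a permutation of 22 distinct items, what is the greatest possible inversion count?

There are 231 inversions.

The maximum occurs when the array is in strictly decreasing order: every one of the C(22, 2) pairs is inverted.
C(22, 2) = 22·21/2 = 231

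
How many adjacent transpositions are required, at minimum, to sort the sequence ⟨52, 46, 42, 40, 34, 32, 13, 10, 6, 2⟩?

The minimum number of adjacent swaps to sort an array equals its inversion count, since every such swap removes exactly one inversion.
Count inversions — for each element, later elements that are smaller:
52: 46, 42, 40, 34, 32, 13, 10, 6, 2 → 9
46: 42, 40, 34, 32, 13, 10, 6, 2 → 8
42: 40, 34, 32, 13, 10, 6, 2 → 7
40: 34, 32, 13, 10, 6, 2 → 6
34: 32, 13, 10, 6, 2 → 5
32: 13, 10, 6, 2 → 4
13: 10, 6, 2 → 3
10: 6, 2 → 2
6: 2 → 1
2: none → 0
Total inversions: 9 + 8 + 7 + 6 + 5 + 4 + 3 + 2 + 1 + 0 = 45

45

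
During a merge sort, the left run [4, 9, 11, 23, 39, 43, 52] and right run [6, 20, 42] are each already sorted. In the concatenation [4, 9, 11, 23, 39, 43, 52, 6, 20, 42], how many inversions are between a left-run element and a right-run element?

12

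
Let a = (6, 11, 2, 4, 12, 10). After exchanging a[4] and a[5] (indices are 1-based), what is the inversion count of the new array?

There are 7 inversions.

Positions 4 and 5 hold 4 and 12; after swapping, the array is [6, 11, 2, 12, 4, 10].
Count, for each position, how many later elements it exceeds:
6: 2
11: 3
2: 0
12: 2
4: 0
10: 0
Sum: 2 + 3 + 0 + 2 + 0 + 0 = 7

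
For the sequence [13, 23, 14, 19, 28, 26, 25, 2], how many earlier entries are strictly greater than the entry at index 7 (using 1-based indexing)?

2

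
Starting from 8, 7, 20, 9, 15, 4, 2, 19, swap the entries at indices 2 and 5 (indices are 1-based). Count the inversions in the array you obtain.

18

Positions 2 and 5 hold 7 and 15; after swapping, the array is [8, 15, 20, 9, 7, 4, 2, 19].
Count, for each position, how many later elements it exceeds:
8 → 7, 4, 2 → 3
15 → 9, 7, 4, 2 → 4
20 → 9, 7, 4, 2, 19 → 5
9 → 7, 4, 2 → 3
7 → 4, 2 → 2
4 → 2 → 1
2 → none → 0
19 → none → 0
Sum: 3 + 4 + 5 + 3 + 2 + 1 + 0 + 0 = 18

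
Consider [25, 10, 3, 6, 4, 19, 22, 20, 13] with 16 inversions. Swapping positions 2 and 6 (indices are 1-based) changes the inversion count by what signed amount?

+1

Positions 2 and 6 hold 10 and 19; after swapping, the array is [25, 19, 3, 6, 4, 10, 22, 20, 13].
Count, for each position, how many later elements it exceeds:
25: 8
19: 5
3: 0
6: 1
4: 0
10: 0
22: 2
20: 1
13: 0
Sum: 8 + 5 + 0 + 1 + 0 + 0 + 2 + 1 + 0 = 17
Change: 17 − 16 = +1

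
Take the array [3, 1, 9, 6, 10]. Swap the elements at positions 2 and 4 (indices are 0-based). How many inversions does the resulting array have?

Positions 2 and 4 hold 9 and 10; after swapping, the array is [3, 1, 10, 6, 9].
For each element, count later entries that are smaller:
3: 1
1: 0
10: 2
6: 0
9: 0
Sum: 1 + 0 + 2 + 0 + 0 = 3

3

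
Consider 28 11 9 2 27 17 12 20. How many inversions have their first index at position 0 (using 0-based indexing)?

7

The element at index 0 is 28.
Elements after it: 11, 9, 2, 27, 17, 12, 20
Those smaller than 28: 11, 9, 2, 27, 17, 12, 20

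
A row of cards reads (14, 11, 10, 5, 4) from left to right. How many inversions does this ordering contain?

Listing every pair i<j with a[i]>a[j] (using 0-based positions):
(0,1): 14 > 11
(0,2): 14 > 10
(0,3): 14 > 5
(0,4): 14 > 4
(1,2): 11 > 10
(1,3): 11 > 5
(1,4): 11 > 4
(2,3): 10 > 5
(2,4): 10 > 4
(3,4): 5 > 4
That's 10 pairs.

10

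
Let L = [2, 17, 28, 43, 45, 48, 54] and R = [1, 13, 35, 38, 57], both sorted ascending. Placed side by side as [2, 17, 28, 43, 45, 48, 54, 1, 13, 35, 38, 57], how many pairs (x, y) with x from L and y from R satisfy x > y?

21

For each element r of the right run, count left-run elements greater than r:
r = 1: 2, 17, 28, 43, 45, 48, 54 → 7
r = 13: 17, 28, 43, 45, 48, 54 → 6
r = 35: 43, 45, 48, 54 → 4
r = 38: 43, 45, 48, 54 → 4
r = 57: none → 0
Cross-inversions: 7 + 6 + 4 + 4 + 0 = 21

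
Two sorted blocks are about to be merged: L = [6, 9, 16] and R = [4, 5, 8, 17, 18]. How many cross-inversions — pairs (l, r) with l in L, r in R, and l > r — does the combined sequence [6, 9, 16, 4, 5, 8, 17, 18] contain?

Cross-inversions: 8

For each element r of the right run, count left-run elements greater than r:
r = 4: 6, 9, 16 → 3
r = 5: 6, 9, 16 → 3
r = 8: 9, 16 → 2
r = 17: none → 0
r = 18: none → 0
Cross-inversions: 3 + 3 + 2 + 0 + 0 = 8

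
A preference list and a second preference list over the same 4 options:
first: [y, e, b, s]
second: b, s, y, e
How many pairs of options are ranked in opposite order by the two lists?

Pairs: 4

Assign each item its position (1..4) in the first ordering, then rewrite the second ordering as that position sequence:
positions: y→1, e→2, b→3, s→4
second ordering as positions: [3, 4, 1, 2]
Discordant pairs = inversions in this position sequence.
3: 1, 2 → 2
4: 1, 2 → 2
1: 0
2: 0
Total: 2 + 2 + 0 + 0 = 4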